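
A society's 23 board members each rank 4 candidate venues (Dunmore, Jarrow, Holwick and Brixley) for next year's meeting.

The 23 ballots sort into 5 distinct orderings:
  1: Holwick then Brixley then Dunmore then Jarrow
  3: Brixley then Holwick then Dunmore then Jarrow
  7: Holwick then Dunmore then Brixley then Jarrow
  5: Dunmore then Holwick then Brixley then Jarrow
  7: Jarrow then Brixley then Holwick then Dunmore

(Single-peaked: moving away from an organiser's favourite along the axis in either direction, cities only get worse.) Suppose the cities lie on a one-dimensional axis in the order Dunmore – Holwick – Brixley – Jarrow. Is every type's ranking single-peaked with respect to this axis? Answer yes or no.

Axis positions: Dunmore=1, Holwick=2, Brixley=3, Jarrow=4.
Type 1 (peak Holwick at position 2): ranking walks positions 2-3-1-4, expanding outward from the peak — single-peaked.
Type 2 (peak Brixley at position 3): ranking walks positions 3-2-1-4, expanding outward from the peak — single-peaked.
Type 3 (peak Holwick at position 2): ranking walks positions 2-1-3-4, expanding outward from the peak — single-peaked.
Type 4 (peak Dunmore at position 1): ranking walks positions 1-2-3-4, expanding outward from the peak — single-peaked.
Type 5 (peak Jarrow at position 4): ranking walks positions 4-3-2-1, expanding outward from the peak — single-peaked.
Every ranking is single-peaked on this axis.

yes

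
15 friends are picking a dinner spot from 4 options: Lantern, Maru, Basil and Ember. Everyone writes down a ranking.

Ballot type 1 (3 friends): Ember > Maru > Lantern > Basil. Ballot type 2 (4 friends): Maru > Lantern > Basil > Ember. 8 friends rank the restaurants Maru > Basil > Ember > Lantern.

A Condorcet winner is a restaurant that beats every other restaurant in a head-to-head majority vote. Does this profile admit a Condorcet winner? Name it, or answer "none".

Head-to-head results (15 friends):
Lantern vs Maru: 0 to 15, Maru.
Lantern vs Basil: Lantern preferred on 3+4 = 7 ballots; Basil wins 8–7.
Lantern vs Ember: 4 to 11, Ember.
Maru vs Basil: Maru is ranked higher on 3+4+8 = 15 ballots, Basil on 0. Maru wins 15–0.
Maru vs Ember: 12 to 3, Maru.
Basil vs Ember: Basil is ranked higher on 4+8 = 12 ballots, Ember on 3. Basil wins 12–3.
Maru beats each of Lantern, Basil, Ember — Maru is the Condorcet winner.

Maru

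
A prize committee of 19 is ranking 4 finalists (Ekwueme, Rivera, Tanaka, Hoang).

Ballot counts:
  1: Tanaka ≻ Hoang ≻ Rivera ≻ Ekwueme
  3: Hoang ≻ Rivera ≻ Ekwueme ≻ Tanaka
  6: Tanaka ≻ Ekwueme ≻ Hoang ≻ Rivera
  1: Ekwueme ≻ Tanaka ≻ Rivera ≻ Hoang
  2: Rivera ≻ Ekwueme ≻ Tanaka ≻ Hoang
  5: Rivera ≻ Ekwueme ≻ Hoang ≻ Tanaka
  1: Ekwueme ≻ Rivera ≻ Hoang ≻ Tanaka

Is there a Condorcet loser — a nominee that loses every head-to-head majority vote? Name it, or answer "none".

Pairwise majorities:
Ekwueme–Rivera: Rivera 11–8.
Ekwueme vs Tanaka: Ekwueme wins 12–7.
Ekwueme vs Hoang: Ekwueme, 15–4.
Rivera–Tanaka: Rivera 11–8.
Rivera–Hoang: Hoang 10–9.
Tanaka vs Hoang: Tanaka preferred on 1+6+1+2 = 10 ballots; Tanaka wins 10–9.
Each nominee has at least one pairwise win (Ekwueme beats Tanaka; Rivera beats Ekwueme; Tanaka beats Hoang; Hoang beats Rivera) — no Condorcet loser.

none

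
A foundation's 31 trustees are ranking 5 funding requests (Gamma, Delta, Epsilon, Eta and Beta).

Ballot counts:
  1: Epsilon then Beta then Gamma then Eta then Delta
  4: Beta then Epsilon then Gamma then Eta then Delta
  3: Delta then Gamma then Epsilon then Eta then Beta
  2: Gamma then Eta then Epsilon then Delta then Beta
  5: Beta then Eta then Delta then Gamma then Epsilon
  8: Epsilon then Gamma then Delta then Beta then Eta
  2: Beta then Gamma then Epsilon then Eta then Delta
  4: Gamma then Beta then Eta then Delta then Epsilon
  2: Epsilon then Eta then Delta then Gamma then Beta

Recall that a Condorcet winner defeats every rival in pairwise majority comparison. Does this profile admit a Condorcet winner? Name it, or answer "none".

Gamma

Head-to-head results (31 reviewers):
Gamma vs Delta: Gamma is ranked higher on 1+4+2+8+2+4 = 21 ballots, Delta on 10. Gamma wins 21–10.
Gamma vs Epsilon: Gamma preferred on 3+2+5+2+4 = 16 ballots; Gamma wins 16–15.
Gamma vs Eta: 24 for Gamma, 7 for Eta — Gamma by 24–7.
Gamma vs Beta: Gamma preferred on 3+2+8+4+2 = 19 ballots; Gamma wins 19–12.
Delta vs Epsilon: 3+5+4 = 12 for Delta, 19 for Epsilon — Epsilon by 19–12.
Delta vs Eta: Delta is ranked higher on 3+8 = 11 ballots, Eta on 20. Eta wins 20–11.
Delta vs Beta: 3+2+8+2 = 15 for Delta, 16 for Beta — Beta by 16–15.
Epsilon vs Eta: Epsilon preferred on 1+4+3+8+2+2 = 20 ballots; Epsilon wins 20–11.
Epsilon vs Beta: Epsilon is ranked higher on 1+3+2+8+2 = 16 ballots, Beta on 15. Epsilon wins 16–15.
Eta vs Beta: Eta preferred on 3+2+2 = 7 ballots; Beta wins 24–7.
Gamma beats each of Delta, Epsilon, Eta, Beta — Gamma is the Condorcet winner.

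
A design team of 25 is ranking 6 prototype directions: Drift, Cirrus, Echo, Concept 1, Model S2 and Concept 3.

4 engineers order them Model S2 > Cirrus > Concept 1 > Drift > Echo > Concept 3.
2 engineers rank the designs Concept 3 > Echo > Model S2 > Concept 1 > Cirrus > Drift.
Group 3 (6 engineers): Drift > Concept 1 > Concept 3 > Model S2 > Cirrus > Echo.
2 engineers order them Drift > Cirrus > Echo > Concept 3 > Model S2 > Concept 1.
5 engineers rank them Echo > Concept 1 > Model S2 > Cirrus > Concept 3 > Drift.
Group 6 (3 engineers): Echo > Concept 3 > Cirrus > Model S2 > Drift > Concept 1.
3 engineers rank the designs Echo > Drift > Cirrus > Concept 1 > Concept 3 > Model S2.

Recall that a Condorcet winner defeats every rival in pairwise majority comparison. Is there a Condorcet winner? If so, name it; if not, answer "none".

Head-to-head results (25 engineers):
Drift vs Cirrus: Cirrus, 14–11.
Drift vs Echo: Echo wins 13–12.
Drift vs Concept 1: Drift, 14–11.
Drift vs Model S2: Model S2 wins 14–11.
Drift vs Concept 3: Drift, 15–10.
Cirrus vs Echo: Echo, 13–12.
Cirrus–Concept 1: Concept 1 13–12.
Cirrus vs Model S2: Model S2, 17–8.
Cirrus vs Concept 3: Cirrus wins 14–11.
Echo vs Concept 1: Echo, 15–10.
Echo–Model S2: Echo 15–10.
Echo vs Concept 3: Echo wins 17–8.
Concept 1 vs Model S2: Concept 1 wins 14–11.
Concept 1–Concept 3: Concept 1 18–7.
Model S2 vs Concept 3: Concept 3, 16–9.
Echo beats each of Drift, Cirrus, Concept 1, Model S2, Concept 3 — Echo is the Condorcet winner.

Echo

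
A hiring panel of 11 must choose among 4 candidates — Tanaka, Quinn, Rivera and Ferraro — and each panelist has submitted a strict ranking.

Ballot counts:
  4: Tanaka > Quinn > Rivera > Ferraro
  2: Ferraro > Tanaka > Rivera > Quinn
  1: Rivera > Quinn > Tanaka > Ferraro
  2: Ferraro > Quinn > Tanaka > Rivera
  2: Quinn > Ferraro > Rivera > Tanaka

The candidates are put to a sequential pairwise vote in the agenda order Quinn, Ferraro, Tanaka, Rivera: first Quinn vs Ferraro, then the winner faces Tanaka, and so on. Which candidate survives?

Round 1: Quinn vs Ferraro — 7–4, Quinn advances.
Round 2: Quinn vs Tanaka — 5–6, Tanaka advances.
Round 3: Tanaka vs Rivera — 8–3, Tanaka advances.
Tanaka survives the agenda.

Tanaka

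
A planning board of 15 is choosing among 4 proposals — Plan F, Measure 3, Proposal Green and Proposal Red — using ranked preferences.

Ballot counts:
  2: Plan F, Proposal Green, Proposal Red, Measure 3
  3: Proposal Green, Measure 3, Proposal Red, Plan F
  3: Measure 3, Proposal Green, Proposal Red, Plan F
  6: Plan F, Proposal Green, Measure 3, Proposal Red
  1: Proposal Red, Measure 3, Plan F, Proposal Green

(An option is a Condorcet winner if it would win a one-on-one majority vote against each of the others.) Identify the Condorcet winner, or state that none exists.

Check each pair by majority over 15 ballots:
Plan F vs Measure 3: Plan F is ranked higher on 2+6 = 8 ballots, Measure 3 on 7. Plan F wins 8–7.
Plan F vs Proposal Green: 2+6+1 = 9 for Plan F, 6 for Proposal Green — Plan F by 9–6.
Plan F vs Proposal Red: Plan F preferred on 2+6 = 8 ballots; Plan F wins 8–7.
Measure 3 vs Proposal Green: 3+1 = 4 for Measure 3, 11 for Proposal Green — Proposal Green by 11–4.
Measure 3 vs Proposal Red: Measure 3 preferred on 3+3+6 = 12 ballots; Measure 3 wins 12–3.
Proposal Green vs Proposal Red: 2+3+3+6 = 14 for Proposal Green, 1 for Proposal Red — Proposal Green by 14–1.
Plan F wins every pairwise contest, so Plan F is the Condorcet winner.

Plan F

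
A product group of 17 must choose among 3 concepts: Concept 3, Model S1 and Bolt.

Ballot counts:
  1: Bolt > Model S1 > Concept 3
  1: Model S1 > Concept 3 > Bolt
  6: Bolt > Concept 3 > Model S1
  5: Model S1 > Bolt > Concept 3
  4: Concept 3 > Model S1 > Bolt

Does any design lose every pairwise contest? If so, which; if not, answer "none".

Head-to-head results (17 engineers):
Concept 3 vs Model S1: Concept 3 wins 10–7.
Concept 3 vs Bolt: Bolt, 12–5.
Model S1 vs Bolt: Model S1 wins 10–7.
Each design has at least one pairwise win (Concept 3 beats Model S1; Model S1 beats Bolt; Bolt beats Concept 3) — no Condorcet loser.

none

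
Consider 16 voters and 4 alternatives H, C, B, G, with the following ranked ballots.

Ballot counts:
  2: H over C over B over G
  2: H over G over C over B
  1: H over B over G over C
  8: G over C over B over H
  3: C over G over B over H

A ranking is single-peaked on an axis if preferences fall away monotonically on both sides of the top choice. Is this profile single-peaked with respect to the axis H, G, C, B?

Axis positions: H=1, G=2, C=3, B=4.
Ballot type 1: ranking walks positions 1-3-4-2; C is ranked above G even though G lies between C and the peak H on the axis — preferences dip and rise again. Not single-peaked.
Ballot type 2 (peak H at position 1): ranking walks positions 1-2-3-4, expanding outward from the peak — single-peaked.
Ballot type 3: ranking walks positions 1-4-2-3; B is ranked above G even though G lies between B and the peak H on the axis — preferences dip and rise again. Not single-peaked.
Ballot type 4 (peak G at position 2): ranking walks positions 2-3-4-1, expanding outward from the peak — single-peaked.
Ballot type 5 (peak C at position 3): ranking walks positions 3-2-4-1, expanding outward from the peak — single-peaked.
Ballot type 1 violates single-peakedness, so the profile is not single-peaked on this axis.

no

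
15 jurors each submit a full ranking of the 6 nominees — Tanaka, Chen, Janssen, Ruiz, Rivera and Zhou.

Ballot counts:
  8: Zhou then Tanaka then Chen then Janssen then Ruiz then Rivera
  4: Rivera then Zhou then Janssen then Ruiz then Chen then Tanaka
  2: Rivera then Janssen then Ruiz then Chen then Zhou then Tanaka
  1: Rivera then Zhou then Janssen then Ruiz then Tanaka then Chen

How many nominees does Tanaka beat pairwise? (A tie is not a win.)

4

Tanaka against each rival (15 jurors):
Tanaka vs Chen: 8+1 = 9 for Tanaka, 6 for Chen — Tanaka by 9–6.
Tanaka vs Janssen: Tanaka, 8–7.
Tanaka–Ruiz: Tanaka 8–7.
Tanaka vs Rivera: Tanaka is ranked higher on 8 ballots, Rivera on 7. Tanaka wins 8–7.
Tanaka vs Zhou: Tanaka preferred on 0 ballots; Zhou wins 15–0.
Tanaka beats Chen, Janssen, Ruiz, Rivera; loses to Zhou — 4 pairwise wins.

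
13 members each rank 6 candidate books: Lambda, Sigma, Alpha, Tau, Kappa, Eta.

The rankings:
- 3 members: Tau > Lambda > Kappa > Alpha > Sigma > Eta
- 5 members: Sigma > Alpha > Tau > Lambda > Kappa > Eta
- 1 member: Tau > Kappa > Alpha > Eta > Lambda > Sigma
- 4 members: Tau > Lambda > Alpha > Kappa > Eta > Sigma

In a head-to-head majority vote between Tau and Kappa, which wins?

Tau

Ballots ranking Tau above Kappa: 3 + 5 + 1 + 4 = 13.
Ballots ranking Kappa above Tau: 13 − 13 = 0.
Tau wins the head-to-head 13–0.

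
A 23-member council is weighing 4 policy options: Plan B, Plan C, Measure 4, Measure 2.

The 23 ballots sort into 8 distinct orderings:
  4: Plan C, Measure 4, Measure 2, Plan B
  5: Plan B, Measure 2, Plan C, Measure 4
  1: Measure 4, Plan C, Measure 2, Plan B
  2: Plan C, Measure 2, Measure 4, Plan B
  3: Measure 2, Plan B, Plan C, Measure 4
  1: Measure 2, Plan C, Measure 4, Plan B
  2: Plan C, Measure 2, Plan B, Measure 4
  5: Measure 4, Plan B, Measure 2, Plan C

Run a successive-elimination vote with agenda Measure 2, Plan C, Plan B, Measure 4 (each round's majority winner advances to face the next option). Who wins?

Round 1: Measure 2 vs Plan C — 14–9, Measure 2 advances.
Round 2: Measure 2 vs Plan B — 13–10, Measure 2 advances.
Round 3: Measure 2 vs Measure 4 — 13–10, Measure 2 advances.
The agenda winner is Measure 2.

Measure 2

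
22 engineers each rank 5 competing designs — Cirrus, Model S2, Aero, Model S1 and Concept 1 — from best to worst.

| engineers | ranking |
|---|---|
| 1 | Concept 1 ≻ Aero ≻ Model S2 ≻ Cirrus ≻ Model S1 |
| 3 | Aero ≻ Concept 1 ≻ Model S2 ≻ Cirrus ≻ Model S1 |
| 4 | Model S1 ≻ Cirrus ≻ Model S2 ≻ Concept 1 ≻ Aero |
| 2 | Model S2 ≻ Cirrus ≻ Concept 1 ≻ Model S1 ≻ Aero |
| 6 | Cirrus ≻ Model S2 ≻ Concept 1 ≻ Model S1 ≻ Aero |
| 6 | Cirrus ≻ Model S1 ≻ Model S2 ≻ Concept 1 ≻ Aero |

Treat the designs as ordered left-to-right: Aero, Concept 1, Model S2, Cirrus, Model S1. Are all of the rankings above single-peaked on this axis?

yes

Axis positions: Aero=1, Concept 1=2, Model S2=3, Cirrus=4, Model S1=5.
Faction 1 (peak Concept 1 at position 2): ranking walks positions 2-1-3-4-5, expanding outward from the peak — single-peaked.
Faction 2 (peak Aero at position 1): ranking walks positions 1-2-3-4-5, expanding outward from the peak — single-peaked.
Faction 3 (peak Model S1 at position 5): ranking walks positions 5-4-3-2-1, expanding outward from the peak — single-peaked.
Faction 4 (peak Model S2 at position 3): ranking walks positions 3-4-2-5-1, expanding outward from the peak — single-peaked.
Faction 5 (peak Cirrus at position 4): ranking walks positions 4-3-2-5-1, expanding outward from the peak — single-peaked.
Faction 6 (peak Cirrus at position 4): ranking walks positions 4-5-3-2-1, expanding outward from the peak — single-peaked.
Every ranking is single-peaked on this axis.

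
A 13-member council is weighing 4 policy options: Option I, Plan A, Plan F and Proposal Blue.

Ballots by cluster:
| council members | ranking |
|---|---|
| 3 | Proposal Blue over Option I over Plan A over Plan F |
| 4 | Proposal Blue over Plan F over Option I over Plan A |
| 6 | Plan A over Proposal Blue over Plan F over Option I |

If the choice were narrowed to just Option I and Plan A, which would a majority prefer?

Ballots ranking Option I above Plan A: 3 + 4 = 7.
Ballots ranking Plan A above Option I: 13 − 7 = 6.
Option I wins the head-to-head 7–6.

Option I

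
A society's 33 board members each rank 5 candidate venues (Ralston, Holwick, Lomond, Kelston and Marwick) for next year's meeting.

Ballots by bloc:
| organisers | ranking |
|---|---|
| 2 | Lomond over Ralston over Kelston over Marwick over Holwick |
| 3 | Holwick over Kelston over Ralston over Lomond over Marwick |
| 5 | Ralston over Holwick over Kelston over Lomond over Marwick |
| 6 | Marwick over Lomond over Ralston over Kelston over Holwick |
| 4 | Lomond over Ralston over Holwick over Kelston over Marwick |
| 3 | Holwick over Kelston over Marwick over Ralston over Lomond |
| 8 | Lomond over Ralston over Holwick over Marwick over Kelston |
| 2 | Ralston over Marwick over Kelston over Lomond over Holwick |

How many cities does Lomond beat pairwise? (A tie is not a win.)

4

Lomond against each rival (33 organisers):
Lomond vs Ralston: 20 to 13, Lomond.
Lomond vs Holwick: 22 to 11, Lomond.
Lomond vs Kelston: 2+6+4+8 = 20 for Lomond, 13 for Kelston — Lomond by 20–13.
Lomond vs Marwick: Lomond wins 22–11.
Lomond beats Ralston, Holwick, Kelston, Marwick — 4 pairwise wins.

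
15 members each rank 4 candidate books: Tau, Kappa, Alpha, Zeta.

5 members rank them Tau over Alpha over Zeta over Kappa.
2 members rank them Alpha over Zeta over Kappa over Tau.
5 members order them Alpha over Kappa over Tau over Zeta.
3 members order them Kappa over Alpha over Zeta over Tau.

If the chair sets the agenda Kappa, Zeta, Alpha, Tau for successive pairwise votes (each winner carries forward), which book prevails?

Alpha

Round 1: Kappa vs Zeta — 8–7, Kappa advances.
Round 2: Kappa vs Alpha — 3–12, Alpha advances.
Round 3: Alpha vs Tau — 10–5, Alpha advances.
Alpha survives the agenda.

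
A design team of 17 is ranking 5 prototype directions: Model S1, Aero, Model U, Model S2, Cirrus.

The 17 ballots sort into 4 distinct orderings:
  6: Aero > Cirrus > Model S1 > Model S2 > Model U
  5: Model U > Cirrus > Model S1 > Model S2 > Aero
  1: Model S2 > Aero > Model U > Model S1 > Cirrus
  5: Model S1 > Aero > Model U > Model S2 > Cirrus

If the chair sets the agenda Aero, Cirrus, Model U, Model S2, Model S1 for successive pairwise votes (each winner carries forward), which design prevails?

Model S1

Round 1: Aero vs Cirrus — 12–5, Aero advances.
Round 2: Aero vs Model U — 12–5, Aero advances.
Round 3: Aero vs Model S2 — 11–6, Aero advances.
Round 4: Aero vs Model S1 — 7–10, Model S1 advances.
The agenda winner is Model S1.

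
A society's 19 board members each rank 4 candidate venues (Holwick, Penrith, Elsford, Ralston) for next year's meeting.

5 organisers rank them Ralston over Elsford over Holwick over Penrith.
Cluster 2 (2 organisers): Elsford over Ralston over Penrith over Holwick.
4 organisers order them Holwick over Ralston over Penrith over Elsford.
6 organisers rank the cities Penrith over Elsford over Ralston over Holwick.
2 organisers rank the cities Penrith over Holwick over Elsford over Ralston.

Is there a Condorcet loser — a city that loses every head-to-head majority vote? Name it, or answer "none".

Holwick

Pairwise majorities:
Holwick vs Penrith: Penrith, 10–9.
Holwick vs Elsford: Holwick preferred on 4+2 = 6 ballots; Elsford wins 13–6.
Holwick vs Ralston: Holwick is ranked higher on 4+2 = 6 ballots, Ralston on 13. Ralston wins 13–6.
Penrith vs Elsford: Penrith wins 12–7.
Penrith vs Ralston: 6+2 = 8 for Penrith, 11 for Ralston — Ralston by 11–8.
Elsford vs Ralston: Elsford is ranked higher on 2+6+2 = 10 ballots, Ralston on 9. Elsford wins 10–9.
Only Holwick has no wins; Holwick is the Condorcet loser.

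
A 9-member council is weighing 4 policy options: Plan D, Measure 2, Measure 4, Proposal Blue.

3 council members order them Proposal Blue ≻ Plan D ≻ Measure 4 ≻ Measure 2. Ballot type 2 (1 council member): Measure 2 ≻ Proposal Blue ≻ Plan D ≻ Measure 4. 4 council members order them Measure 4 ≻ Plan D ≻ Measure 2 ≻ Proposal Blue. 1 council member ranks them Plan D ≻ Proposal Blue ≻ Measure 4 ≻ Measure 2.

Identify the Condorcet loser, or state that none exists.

Head-to-head results (9 council members):
Plan D–Measure 2: Plan D 8–1.
Plan D–Measure 4: Plan D 5–4.
Plan D–Proposal Blue: Plan D 5–4.
Measure 2 vs Measure 4: 1 to 8, Measure 4.
Measure 2 vs Proposal Blue: Measure 2 wins 5–4.
Measure 4–Proposal Blue: Proposal Blue 5–4.
Every option wins at least one matchup (Plan D beats Measure 2; Measure 2 beats Proposal Blue; Measure 4 beats Measure 2; Proposal Blue beats Measure 4), so there is no Condorcet loser.

none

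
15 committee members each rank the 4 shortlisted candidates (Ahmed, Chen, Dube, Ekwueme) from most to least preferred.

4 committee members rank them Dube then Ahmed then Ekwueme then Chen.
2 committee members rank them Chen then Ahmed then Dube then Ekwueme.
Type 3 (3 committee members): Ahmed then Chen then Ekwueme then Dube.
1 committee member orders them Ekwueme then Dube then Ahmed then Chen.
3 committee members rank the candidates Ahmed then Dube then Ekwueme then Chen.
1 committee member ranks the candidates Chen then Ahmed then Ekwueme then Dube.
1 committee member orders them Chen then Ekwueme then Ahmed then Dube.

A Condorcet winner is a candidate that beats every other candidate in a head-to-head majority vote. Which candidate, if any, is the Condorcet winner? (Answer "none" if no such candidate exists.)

Ahmed

Check each pair by majority over 15 ballots:
Ahmed vs Chen: 11 to 4, Ahmed.
Ahmed vs Dube: Ahmed is ranked higher on 2+3+3+1+1 = 10 ballots, Dube on 5. Ahmed wins 10–5.
Ahmed vs Ekwueme: Ahmed preferred on 4+2+3+3+1 = 13 ballots; Ahmed wins 13–2.
Chen vs Dube: 2+3+1+1 = 7 for Chen, 8 for Dube — Dube by 8–7.
Chen vs Ekwueme: Chen is ranked higher on 2+3+1+1 = 7 ballots, Ekwueme on 8. Ekwueme wins 8–7.
Dube vs Ekwueme: Dube wins 9–6.
Ahmed defeats every rival head-to-head and is the Condorcet winner.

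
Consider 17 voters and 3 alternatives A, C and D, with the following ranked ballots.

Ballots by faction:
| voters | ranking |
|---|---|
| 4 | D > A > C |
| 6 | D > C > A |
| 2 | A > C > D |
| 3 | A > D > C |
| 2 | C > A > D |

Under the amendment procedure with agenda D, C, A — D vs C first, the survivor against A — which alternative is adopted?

Round 1: D vs C — 13–4, D advances.
Round 2: D vs A — 10–7, D advances.
D survives the agenda.

D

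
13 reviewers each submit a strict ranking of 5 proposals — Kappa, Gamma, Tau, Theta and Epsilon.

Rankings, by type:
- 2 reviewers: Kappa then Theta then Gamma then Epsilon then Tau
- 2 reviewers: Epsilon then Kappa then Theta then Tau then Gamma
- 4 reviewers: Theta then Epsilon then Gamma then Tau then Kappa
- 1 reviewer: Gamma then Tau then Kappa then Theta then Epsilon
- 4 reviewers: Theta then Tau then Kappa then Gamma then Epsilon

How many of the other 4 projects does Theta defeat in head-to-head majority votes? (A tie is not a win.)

Theta against each rival (13 reviewers):
Theta vs Kappa: Theta wins 8–5.
Theta vs Gamma: Theta is ranked higher on 2+2+4+4 = 12 ballots, Gamma on 1. Theta wins 12–1.
Theta–Tau: Theta 12–1.
Theta vs Epsilon: 11 to 2, Theta.
Theta beats Kappa, Gamma, Tau, Epsilon — 4 pairwise wins.

4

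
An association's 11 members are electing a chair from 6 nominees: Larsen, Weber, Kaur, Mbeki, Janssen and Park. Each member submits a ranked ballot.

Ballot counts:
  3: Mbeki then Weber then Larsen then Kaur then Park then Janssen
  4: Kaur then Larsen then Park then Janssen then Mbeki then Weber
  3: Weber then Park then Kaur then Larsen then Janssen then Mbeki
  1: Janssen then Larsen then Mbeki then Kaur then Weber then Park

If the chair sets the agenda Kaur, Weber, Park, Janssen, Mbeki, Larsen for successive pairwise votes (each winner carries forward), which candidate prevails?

Larsen

Round 1: Kaur vs Weber — 5–6, Weber advances.
Round 2: Weber vs Park — 7–4, Weber advances.
Round 3: Weber vs Janssen — 6–5, Weber advances.
Round 4: Weber vs Mbeki — 3–8, Mbeki advances.
Round 5: Mbeki vs Larsen — 3–8, Larsen advances.
Larsen survives the agenda.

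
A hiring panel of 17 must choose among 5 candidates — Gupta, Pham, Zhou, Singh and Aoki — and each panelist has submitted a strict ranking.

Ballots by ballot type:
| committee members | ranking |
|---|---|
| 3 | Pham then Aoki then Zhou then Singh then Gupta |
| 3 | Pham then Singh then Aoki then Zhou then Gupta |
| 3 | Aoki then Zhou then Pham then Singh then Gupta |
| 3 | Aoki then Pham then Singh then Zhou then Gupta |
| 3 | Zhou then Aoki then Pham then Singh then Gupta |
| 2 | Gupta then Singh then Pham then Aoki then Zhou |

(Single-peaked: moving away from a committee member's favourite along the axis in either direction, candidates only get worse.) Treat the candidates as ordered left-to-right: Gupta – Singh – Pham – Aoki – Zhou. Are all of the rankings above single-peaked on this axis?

yes

Axis positions: Gupta=1, Singh=2, Pham=3, Aoki=4, Zhou=5.
Ballot type 1 (peak Pham at position 3): ranking walks positions 3-4-5-2-1, expanding outward from the peak — single-peaked.
Ballot type 2 (peak Pham at position 3): ranking walks positions 3-2-4-5-1, expanding outward from the peak — single-peaked.
Ballot type 3 (peak Aoki at position 4): ranking walks positions 4-5-3-2-1, expanding outward from the peak — single-peaked.
Ballot type 4 (peak Aoki at position 4): ranking walks positions 4-3-2-5-1, expanding outward from the peak — single-peaked.
Ballot type 5 (peak Zhou at position 5): ranking walks positions 5-4-3-2-1, expanding outward from the peak — single-peaked.
Ballot type 6 (peak Gupta at position 1): ranking walks positions 1-2-3-4-5, expanding outward from the peak — single-peaked.
Every ranking is single-peaked on this axis.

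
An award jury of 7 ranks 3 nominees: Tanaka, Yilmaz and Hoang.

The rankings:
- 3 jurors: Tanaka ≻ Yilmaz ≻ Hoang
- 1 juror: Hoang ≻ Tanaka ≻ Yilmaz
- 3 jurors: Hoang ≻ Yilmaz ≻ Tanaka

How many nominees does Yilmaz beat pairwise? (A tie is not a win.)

Yilmaz against each rival (7 jurors):
Yilmaz–Tanaka: Tanaka 4–3.
Yilmaz vs Hoang: Hoang, 4–3.
Yilmaz beats no one; loses to Tanaka, Hoang — 0 pairwise wins.

0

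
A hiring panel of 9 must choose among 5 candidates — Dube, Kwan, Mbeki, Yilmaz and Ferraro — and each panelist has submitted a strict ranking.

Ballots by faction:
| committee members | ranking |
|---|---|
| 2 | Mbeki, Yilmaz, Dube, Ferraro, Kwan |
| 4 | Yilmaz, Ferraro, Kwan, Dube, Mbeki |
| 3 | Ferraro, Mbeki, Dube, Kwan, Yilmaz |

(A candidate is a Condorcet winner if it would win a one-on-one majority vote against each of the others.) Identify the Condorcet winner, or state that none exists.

Head-to-head results (9 committee members):
Dube vs Kwan: 2+3 = 5 for Dube, 4 for Kwan — Dube by 5–4.
Dube vs Mbeki: Dube is ranked higher on 4 ballots, Mbeki on 5. Mbeki wins 5–4.
Dube vs Yilmaz: 3 to 6, Yilmaz.
Dube vs Ferraro: Dube is ranked higher on 2 ballots, Ferraro on 7. Ferraro wins 7–2.
Kwan vs Mbeki: Kwan preferred on 4 ballots; Mbeki wins 5–4.
Kwan vs Yilmaz: 3 to 6, Yilmaz.
Kwan vs Ferraro: 0 for Kwan, 9 for Ferraro — Ferraro by 9–0.
Mbeki vs Yilmaz: Mbeki preferred on 2+3 = 5 ballots; Mbeki wins 5–4.
Mbeki vs Ferraro: Mbeki preferred on 2 ballots; Ferraro wins 7–2.
Yilmaz vs Ferraro: 6 to 3, Yilmaz.
Every candidate loses at least once (Dube loses to Mbeki; Kwan loses to Dube; Mbeki loses to Ferraro; Yilmaz loses to Mbeki; Ferraro loses to Yilmaz). The majority relation contains the cycle Mbeki → Yilmaz → Ferraro → Mbeki, so there is no Condorcet winner.

none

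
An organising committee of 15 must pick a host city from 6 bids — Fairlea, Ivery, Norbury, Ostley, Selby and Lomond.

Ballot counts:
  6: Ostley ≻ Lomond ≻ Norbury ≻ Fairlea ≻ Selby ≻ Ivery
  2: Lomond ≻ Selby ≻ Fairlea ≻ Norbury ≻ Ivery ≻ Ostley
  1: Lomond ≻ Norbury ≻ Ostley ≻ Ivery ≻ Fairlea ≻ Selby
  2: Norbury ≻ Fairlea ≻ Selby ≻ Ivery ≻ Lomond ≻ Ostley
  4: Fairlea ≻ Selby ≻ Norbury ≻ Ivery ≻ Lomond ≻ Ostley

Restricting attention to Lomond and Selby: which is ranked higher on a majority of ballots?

Lomond

Ballots ranking Lomond above Selby: 6 + 2 + 1 = 9.
Ballots ranking Selby above Lomond: 15 − 9 = 6.
Lomond wins the head-to-head 9–6.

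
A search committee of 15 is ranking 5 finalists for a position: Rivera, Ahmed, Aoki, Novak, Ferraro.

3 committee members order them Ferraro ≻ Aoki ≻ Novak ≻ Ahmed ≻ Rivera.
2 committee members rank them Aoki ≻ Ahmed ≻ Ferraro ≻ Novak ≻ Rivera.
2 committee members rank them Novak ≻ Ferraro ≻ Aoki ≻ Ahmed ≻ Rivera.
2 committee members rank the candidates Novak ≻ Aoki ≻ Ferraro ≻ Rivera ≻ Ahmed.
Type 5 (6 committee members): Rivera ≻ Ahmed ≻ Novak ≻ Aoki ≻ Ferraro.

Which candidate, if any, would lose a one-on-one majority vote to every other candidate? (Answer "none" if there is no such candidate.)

Head-to-head results (15 committee members):
Rivera vs Ahmed: Rivera, 8–7.
Rivera vs Aoki: 6 to 9, Aoki.
Rivera vs Novak: Rivera is ranked higher on 6 ballots, Novak on 9. Novak wins 9–6.
Rivera vs Ferraro: 6 to 9, Ferraro.
Ahmed vs Aoki: Aoki wins 9–6.
Ahmed vs Novak: Ahmed, 8–7.
Ahmed vs Ferraro: 8 to 7, Ahmed.
Aoki vs Novak: Aoki preferred on 3+2 = 5 ballots; Novak wins 10–5.
Aoki vs Ferraro: 2+2+6 = 10 for Aoki, 5 for Ferraro — Aoki by 10–5.
Novak vs Ferraro: Novak preferred on 2+2+6 = 10 ballots; Novak wins 10–5.
Every candidate wins at least one matchup (Rivera beats Ahmed; Ahmed beats Novak; Aoki beats Rivera; Novak beats Rivera; Ferraro beats Rivera), so there is no Condorcet loser.

none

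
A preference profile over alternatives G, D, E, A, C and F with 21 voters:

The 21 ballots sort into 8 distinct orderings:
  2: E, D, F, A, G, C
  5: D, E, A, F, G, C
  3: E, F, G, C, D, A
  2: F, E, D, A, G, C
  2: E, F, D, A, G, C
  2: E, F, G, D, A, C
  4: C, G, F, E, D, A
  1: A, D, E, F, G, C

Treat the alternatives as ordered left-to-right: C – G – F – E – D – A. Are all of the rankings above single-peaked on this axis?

yes

Axis positions: C=1, G=2, F=3, E=4, D=5, A=6.
Cluster 1 (peak E at position 4): ranking walks positions 4-5-3-6-2-1, expanding outward from the peak — single-peaked.
Cluster 2 (peak D at position 5): ranking walks positions 5-4-6-3-2-1, expanding outward from the peak — single-peaked.
Cluster 3 (peak E at position 4): ranking walks positions 4-3-2-1-5-6, expanding outward from the peak — single-peaked.
Cluster 4 (peak F at position 3): ranking walks positions 3-4-5-6-2-1, expanding outward from the peak — single-peaked.
Cluster 5 (peak E at position 4): ranking walks positions 4-3-5-6-2-1, expanding outward from the peak — single-peaked.
Cluster 6 (peak E at position 4): ranking walks positions 4-3-2-5-6-1, expanding outward from the peak — single-peaked.
Cluster 7 (peak C at position 1): ranking walks positions 1-2-3-4-5-6, expanding outward from the peak — single-peaked.
Cluster 8 (peak A at position 6): ranking walks positions 6-5-4-3-2-1, expanding outward from the peak — single-peaked.
Every ranking is single-peaked on this axis.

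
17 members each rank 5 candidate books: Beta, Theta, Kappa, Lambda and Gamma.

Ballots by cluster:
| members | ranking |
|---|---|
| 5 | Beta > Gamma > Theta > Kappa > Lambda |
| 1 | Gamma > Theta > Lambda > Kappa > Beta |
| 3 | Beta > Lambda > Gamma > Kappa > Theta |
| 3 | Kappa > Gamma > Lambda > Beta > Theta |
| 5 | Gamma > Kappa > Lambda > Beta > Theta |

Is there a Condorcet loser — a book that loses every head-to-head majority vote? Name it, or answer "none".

Theta

Head-to-head results (17 members):
Beta vs Theta: 16 to 1, Beta.
Beta vs Kappa: Kappa, 9–8.
Beta vs Lambda: Lambda wins 9–8.
Beta vs Gamma: Gamma wins 9–8.
Theta vs Kappa: Theta is ranked higher on 5+1 = 6 ballots, Kappa on 11. Kappa wins 11–6.
Theta–Lambda: Lambda 11–6.
Theta vs Gamma: Gamma wins 17–0.
Kappa vs Lambda: Kappa wins 13–4.
Kappa vs Gamma: 3 to 14, Gamma.
Lambda vs Gamma: Gamma, 14–3.
Theta is beaten in every head-to-head and is the Condorcet loser.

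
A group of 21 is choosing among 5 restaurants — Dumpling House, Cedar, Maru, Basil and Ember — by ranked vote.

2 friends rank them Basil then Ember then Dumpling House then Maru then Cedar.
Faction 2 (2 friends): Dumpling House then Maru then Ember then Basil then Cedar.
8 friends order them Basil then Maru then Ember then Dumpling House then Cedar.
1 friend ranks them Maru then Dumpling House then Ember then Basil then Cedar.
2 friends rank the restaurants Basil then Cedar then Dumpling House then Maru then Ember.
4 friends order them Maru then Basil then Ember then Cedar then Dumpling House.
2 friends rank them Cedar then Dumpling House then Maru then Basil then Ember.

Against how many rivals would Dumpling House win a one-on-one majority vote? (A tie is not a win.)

Dumpling House against each rival (21 friends):
Dumpling House vs Cedar: 2+2+8+1 = 13 for Dumpling House, 8 for Cedar — Dumpling House by 13–8.
Dumpling House–Maru: Maru 13–8.
Dumpling House vs Basil: Basil wins 16–5.
Dumpling House vs Ember: Ember wins 14–7.
Dumpling House beats Cedar; loses to Maru, Basil, Ember — 1 pairwise win.

1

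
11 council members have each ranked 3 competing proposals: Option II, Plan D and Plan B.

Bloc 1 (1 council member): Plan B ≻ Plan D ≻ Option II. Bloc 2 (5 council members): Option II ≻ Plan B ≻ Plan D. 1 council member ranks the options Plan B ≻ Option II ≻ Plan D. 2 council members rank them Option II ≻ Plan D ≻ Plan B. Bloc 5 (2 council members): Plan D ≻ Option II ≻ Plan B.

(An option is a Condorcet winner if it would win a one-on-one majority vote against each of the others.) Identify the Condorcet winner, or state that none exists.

Head-to-head results (11 council members):
Option II vs Plan D: 8 to 3, Option II.
Option II–Plan B: Option II 9–2.
Plan D vs Plan B: Plan B wins 7–4.
Option II beats each of Plan D, Plan B — Option II is the Condorcet winner.

Option II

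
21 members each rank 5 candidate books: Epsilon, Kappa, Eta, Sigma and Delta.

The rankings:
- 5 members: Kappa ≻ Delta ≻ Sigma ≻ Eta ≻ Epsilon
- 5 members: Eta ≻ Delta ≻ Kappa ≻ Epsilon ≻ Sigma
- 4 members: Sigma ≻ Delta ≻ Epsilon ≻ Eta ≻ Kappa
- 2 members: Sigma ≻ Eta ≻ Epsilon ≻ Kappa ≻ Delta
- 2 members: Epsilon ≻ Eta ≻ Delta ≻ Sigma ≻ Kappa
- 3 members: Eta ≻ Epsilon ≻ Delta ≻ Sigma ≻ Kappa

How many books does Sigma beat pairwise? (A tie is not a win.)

3

Sigma against each rival (21 members):
Sigma vs Epsilon: Sigma preferred on 5+4+2 = 11 ballots; Sigma wins 11–10.
Sigma vs Kappa: Sigma is ranked higher on 4+2+2+3 = 11 ballots, Kappa on 10. Sigma wins 11–10.
Sigma vs Eta: 11 to 10, Sigma.
Sigma vs Delta: Delta wins 15–6.
Sigma beats Epsilon, Kappa, Eta; loses to Delta — 3 pairwise wins.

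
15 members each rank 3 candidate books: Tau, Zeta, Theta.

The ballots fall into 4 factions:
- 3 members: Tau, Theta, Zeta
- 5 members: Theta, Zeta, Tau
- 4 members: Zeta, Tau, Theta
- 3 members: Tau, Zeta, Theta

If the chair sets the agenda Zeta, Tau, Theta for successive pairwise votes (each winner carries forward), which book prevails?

Theta

Round 1: Zeta vs Tau — 9–6, Zeta advances.
Round 2: Zeta vs Theta — 7–8, Theta advances.
Theta survives the agenda.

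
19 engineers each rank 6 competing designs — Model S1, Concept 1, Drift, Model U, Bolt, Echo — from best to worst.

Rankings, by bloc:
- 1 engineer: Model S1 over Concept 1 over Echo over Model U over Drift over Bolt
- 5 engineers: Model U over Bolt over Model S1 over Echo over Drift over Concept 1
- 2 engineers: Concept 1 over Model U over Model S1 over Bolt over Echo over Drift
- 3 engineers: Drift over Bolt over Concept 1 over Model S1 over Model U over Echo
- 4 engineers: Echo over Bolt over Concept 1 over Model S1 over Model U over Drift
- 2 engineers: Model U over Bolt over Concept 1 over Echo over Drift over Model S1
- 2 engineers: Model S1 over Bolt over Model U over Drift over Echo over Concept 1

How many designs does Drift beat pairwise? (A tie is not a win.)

Drift against each rival (19 engineers):
Drift–Model S1: Model S1 14–5.
Drift vs Concept 1: Drift wins 10–9.
Drift vs Model U: Drift is ranked higher on 3 ballots, Model U on 16. Model U wins 16–3.
Drift vs Bolt: Bolt wins 15–4.
Drift vs Echo: Echo wins 14–5.
Drift beats Concept 1; loses to Model S1, Model U, Bolt, Echo — 1 pairwise win.

1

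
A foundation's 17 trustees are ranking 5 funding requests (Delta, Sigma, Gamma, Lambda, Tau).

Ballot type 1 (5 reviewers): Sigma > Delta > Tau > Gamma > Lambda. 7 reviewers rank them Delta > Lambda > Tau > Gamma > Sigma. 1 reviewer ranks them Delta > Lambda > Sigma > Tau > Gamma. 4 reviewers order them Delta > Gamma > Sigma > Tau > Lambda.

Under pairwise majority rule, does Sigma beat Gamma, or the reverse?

Ballots ranking Sigma above Gamma: 5 + 1 = 6.
Ballots ranking Gamma above Sigma: 17 − 6 = 11.
Gamma wins the head-to-head 11–6.

Gamma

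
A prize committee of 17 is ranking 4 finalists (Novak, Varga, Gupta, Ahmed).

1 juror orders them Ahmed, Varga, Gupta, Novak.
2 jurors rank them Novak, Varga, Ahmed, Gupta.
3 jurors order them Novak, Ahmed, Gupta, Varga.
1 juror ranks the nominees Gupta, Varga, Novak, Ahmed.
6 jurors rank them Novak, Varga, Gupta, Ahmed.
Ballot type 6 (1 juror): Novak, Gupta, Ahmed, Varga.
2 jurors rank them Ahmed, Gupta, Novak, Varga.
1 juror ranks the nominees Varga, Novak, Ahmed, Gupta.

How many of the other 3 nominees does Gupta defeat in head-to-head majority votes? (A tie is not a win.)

0

Gupta against each rival (17 jurors):
Gupta vs Novak: Novak, 13–4.
Gupta vs Varga: Gupta is ranked higher on 3+1+1+2 = 7 ballots, Varga on 10. Varga wins 10–7.
Gupta vs Ahmed: Gupta is ranked higher on 1+6+1 = 8 ballots, Ahmed on 9. Ahmed wins 9–8.
Gupta beats no one; loses to Novak, Varga, Ahmed — 0 pairwise wins.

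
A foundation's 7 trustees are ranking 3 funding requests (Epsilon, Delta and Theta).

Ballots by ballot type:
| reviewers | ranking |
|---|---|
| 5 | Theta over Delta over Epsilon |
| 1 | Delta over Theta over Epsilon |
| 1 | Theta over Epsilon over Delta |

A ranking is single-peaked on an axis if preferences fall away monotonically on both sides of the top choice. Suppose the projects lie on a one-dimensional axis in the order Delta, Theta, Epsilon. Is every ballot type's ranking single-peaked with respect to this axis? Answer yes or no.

yes

Axis positions: Delta=1, Theta=2, Epsilon=3.
Ballot type 1 (peak Theta at position 2): ranking walks positions 2-1-3, expanding outward from the peak — single-peaked.
Ballot type 2 (peak Delta at position 1): ranking walks positions 1-2-3, expanding outward from the peak — single-peaked.
Ballot type 3 (peak Theta at position 2): ranking walks positions 2-3-1, expanding outward from the peak — single-peaked.
Every ranking is single-peaked on this axis.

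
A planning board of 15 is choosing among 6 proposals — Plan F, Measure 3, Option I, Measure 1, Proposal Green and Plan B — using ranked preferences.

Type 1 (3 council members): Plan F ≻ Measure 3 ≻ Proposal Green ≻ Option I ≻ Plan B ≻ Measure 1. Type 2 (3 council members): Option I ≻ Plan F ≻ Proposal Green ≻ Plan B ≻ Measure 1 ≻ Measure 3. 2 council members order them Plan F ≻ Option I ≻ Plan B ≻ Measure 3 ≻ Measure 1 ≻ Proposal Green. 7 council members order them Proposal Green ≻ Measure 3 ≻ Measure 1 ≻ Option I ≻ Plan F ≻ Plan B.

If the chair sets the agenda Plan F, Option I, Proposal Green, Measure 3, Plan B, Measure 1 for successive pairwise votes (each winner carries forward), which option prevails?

Proposal Green

Round 1: Plan F vs Option I — 5–10, Option I advances.
Round 2: Option I vs Proposal Green — 5–10, Proposal Green advances.
Round 3: Proposal Green vs Measure 3 — 10–5, Proposal Green advances.
Round 4: Proposal Green vs Plan B — 13–2, Proposal Green advances.
Round 5: Proposal Green vs Measure 1 — 13–2, Proposal Green advances.
The agenda winner is Proposal Green.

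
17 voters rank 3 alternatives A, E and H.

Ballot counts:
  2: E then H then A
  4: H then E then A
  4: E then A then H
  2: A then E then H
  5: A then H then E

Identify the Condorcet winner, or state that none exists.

none

Check each pair by majority over 17 ballots:
A–E: E 10–7.
A vs H: A, 11–6.
E vs H: H wins 9–8.
Every alternative loses at least once (A loses to E; E loses to H; H loses to A). The majority relation contains the cycle A > H > E > A, so there is no Condorcet winner.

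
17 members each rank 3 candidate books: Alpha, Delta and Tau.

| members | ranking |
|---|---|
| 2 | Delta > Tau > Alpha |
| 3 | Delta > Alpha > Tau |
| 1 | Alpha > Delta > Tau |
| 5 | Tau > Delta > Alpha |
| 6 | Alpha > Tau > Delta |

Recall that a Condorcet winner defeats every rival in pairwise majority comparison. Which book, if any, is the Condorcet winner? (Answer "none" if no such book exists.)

none

Head-to-head results (17 members):
Alpha vs Delta: Alpha preferred on 1+6 = 7 ballots; Delta wins 10–7.
Alpha vs Tau: Alpha, 10–7.
Delta vs Tau: Delta is ranked higher on 2+3+1 = 6 ballots, Tau on 11. Tau wins 11–6.
Every book loses at least once (Alpha loses to Delta; Delta loses to Tau; Tau loses to Alpha). The majority relation contains the cycle Alpha → Tau → Delta → Alpha, so there is no Condorcet winner.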